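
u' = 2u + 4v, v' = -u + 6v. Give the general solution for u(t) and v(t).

u(t) = 2K_1e^(4t) + 2K_2te^(4t) - 3K_2e^(4t), v(t) = K_1e^(4t) + K_2te^(4t) - K_2e^(4t)

Coefficient matrix A = [[2, 4], [-1, 6]].
Characteristic polynomial det(A - λI) = λ^2 - 8λ + 16 = 0.
Single eigenvalue λ = 4 with algebraic multiplicity 2.
Eigenvector v = (2,1); generalized eigenvector w with (A-λI)w=v is (-3,-1).
General solution: e^(4t)[K_1·v + K_2·(t·v + w)].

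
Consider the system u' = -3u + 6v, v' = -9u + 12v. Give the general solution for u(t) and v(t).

Coefficient matrix A = [[-3, 6], [-9, 12]].
Characteristic polynomial det(A - λI) = λ^2 - 9λ + 18 = 0.
Eigenvalues λ = 3, 6.
For λ=3: (A-λI) row 1 is [-6, 6], so an eigenvector is (1, 1).
For λ=6: (A-λI) row 1 is [-9, 6], so an eigenvector is (-2, -3).
General solution: C_1e^(3t)(1,1) + C_2e^(6t)(-2,-3).

u(t) = C_1e^(3t) - 2C_2e^(6t), v(t) = C_1e^(3t) - 3C_2e^(6t)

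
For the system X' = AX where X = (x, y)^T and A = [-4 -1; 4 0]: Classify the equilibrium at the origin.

stable improper node

A = [[-4,-1],[4,0]]; det(A-λI) = λ^2 + 4λ + 4.
repeated λ = -2 with a single eigenvector.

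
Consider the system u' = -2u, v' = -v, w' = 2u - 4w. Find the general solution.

Coefficient matrix A = [[-2, 0, 0], [0, -1, 0], [2, 0, -4]].
det(A - λI) = 0 gives eigenvalues λ = -2, -1, -4.
For λ=-2: eigenvector (1,0,1).
For λ=-1: eigenvector (0,1,0).
For λ=-4: eigenvector (0,0,1).
General solution: c_1e^(-2t)(1,0,1) + c_2e^(-t)(0,1,0) + c_3e^(-4t)(0,0,1).

u(t) = c_1e^(-2t), v(t) = c_2e^(-t), w(t) = c_1e^(-2t) + c_3e^(-4t)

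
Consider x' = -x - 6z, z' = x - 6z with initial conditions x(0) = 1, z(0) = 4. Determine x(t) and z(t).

x(t) = -21e^(-3t) + 22e^(-4t), z(t) = -7e^(-3t) + 11e^(-4t)

Coefficient matrix A = [[-1, -6], [1, -6]].
Characteristic polynomial det(A - λI) = λ^2 + 7λ + 12 = 0.
Eigenvalues λ = -3, -4.
For λ=-3: (A-λI) row 1 is [2, -6], so an eigenvector is (3, 1).
For λ=-4: (A-λI) row 1 is [3, -6], so an eigenvector is (2, 1).
General solution: K_1e^(-3t)(3,1) + K_2e^(-4t)(2,1).
Applying x(0)=1, z(0)=4 gives K_1=-7, K_2=11.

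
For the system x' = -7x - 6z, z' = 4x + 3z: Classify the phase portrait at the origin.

A = [[-7,-6],[4,3]]; det(A-λI) = λ^2 + 4λ + 3.
λ = -1, -3: both negative.

stable node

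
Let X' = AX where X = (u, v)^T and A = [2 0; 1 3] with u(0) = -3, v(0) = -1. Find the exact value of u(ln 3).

-27

A = [[2,0],[1,3]]; eigenvalues λ = 2, 3.
Eigenvectors: (1,-1) for λ=2, (0,1) for λ=3.
From the initial condition, c_1 = -3, c_2 = -4.
u(ln 3) = (-3)(3^2)(1) + (-4)(3^3)(0) = -27.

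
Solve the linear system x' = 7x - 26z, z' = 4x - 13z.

Coefficient matrix A = [[7, -26], [4, -13]].
Characteristic polynomial det(A - λI) = λ^2 + 6λ + 13 = 0.
Eigenvalues λ = -3 ± 2i (complex conjugate pair).
For λ=-3+2i: an eigenvector is (3,1) - i(2,1) = (3 - 2i, 1 - i).
A real fundamental pair from Re and Im of e^((-3+2i)t)v: X_1 = e^(-3t)(cos(2t)·(3,1) + sin(2t)·(2,1)), X_2 = e^(-3t)(sin(2t)·(3,1) - cos(2t)·(2,1)).
General solution: K_1X_1 + K_2X_2.

x(t) = 2K_1e^(-3t)sin(2t) + 3K_1e^(-3t)cos(2t) + 3K_2e^(-3t)sin(2t) - 2K_2e^(-3t)cos(2t), z(t) = K_1e^(-3t)sin(2t) + K_1e^(-3t)cos(2t) + K_2e^(-3t)sin(2t) - K_2e^(-3t)cos(2t)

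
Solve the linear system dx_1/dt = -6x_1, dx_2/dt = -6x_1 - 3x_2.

Coefficient matrix A = [[-6, 0], [-6, -3]].
Characteristic polynomial det(A - λI) = λ^2 + 9λ + 18 = 0.
Eigenvalues λ = -6, -3.
For λ=-6: (A-λI) row 2 is [-6, 3], so an eigenvector is (1, 2).
For λ=-3: (A-λI) row 1 is [-3, 0], so an eigenvector is (0, -1).
General solution: c_1e^(-6t)(1,2) + c_2e^(-3t)(0,-1).

x_1(t) = c_1e^(-6t), x_2(t) = 2c_1e^(-6t) - c_2e^(-3t)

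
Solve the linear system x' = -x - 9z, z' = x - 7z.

Coefficient matrix A = [[-1, -9], [1, -7]].
Characteristic polynomial det(A - λI) = λ^2 + 8λ + 16 = 0.
Single eigenvalue λ = -4 with algebraic multiplicity 2.
Eigenvector v = (3,1); generalized eigenvector w with (A-λI)w=v is (-2,-1).
General solution: e^(-4t)[K_1·v + K_2·(t·v + w)].

x(t) = 3K_1e^(-4t) + 3K_2te^(-4t) - 2K_2e^(-4t), z(t) = K_1e^(-4t) + K_2te^(-4t) - K_2e^(-4t)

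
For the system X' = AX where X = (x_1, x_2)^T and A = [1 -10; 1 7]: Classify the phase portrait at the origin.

A = [[1,-10],[1,7]]; det(A-λI) = λ^2 - 8λ + 17.
λ = 4 ± i: positive real part.

unstable spiral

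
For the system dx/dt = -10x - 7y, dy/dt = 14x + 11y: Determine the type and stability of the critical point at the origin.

saddle

A = [[-10,-7],[14,11]]; det(A-λI) = λ^2 - λ - 12.
λ = 4, -3: opposite signs.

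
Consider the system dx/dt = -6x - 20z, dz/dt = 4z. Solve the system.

Coefficient matrix A = [[-6, -20], [0, 4]].
Characteristic polynomial det(A - λI) = λ^2 + 2λ - 24 = 0.
Eigenvalues λ = 4, -6.
For λ=4: (A-λI) row 1 is [-10, -20], so an eigenvector is (-2, 1).
For λ=-6: (A-λI) row 1 is [0, -20], so an eigenvector is (-1, 0).
General solution: C_1e^(4t)(-2,1) + C_2e^(-6t)(-1,0).

x(t) = -2C_1e^(4t) - C_2e^(-6t), z(t) = C_1e^(4t)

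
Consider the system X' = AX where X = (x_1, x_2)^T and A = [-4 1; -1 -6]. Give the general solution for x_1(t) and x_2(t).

x_1(t) = -K_1e^(-5t) - K_2te^(-5t) + 2K_2e^(-5t), x_2(t) = K_1e^(-5t) + K_2te^(-5t) - 3K_2e^(-5t)

Coefficient matrix A = [[-4, 1], [-1, -6]].
Characteristic polynomial det(A - λI) = λ^2 + 10λ + 25 = 0.
Single eigenvalue λ = -5 with algebraic multiplicity 2.
Eigenvector v = (-1,1); generalized eigenvector w with (A-λI)w=v is (2,-3).
General solution: e^(-5t)[K_1·v + K_2·(t·v + w)].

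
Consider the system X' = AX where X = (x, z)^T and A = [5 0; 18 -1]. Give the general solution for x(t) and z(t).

x(t) = C_1e^(5t), z(t) = 3C_1e^(5t) + C_2e^(-t)

Coefficient matrix A = [[5, 0], [18, -1]].
Characteristic polynomial det(A - λI) = λ^2 - 4λ - 5 = 0.
Eigenvalues λ = 5, -1.
For λ=5: (A-λI) row 2 is [18, -6], so an eigenvector is (1, 3).
For λ=-1: (A-λI) row 1 is [6, 0], so an eigenvector is (0, 1).
General solution: C_1e^(5t)(1,3) + C_2e^(-t)(0,1).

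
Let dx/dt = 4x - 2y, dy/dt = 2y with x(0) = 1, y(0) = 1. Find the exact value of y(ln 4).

A = [[4,-2],[0,2]]; eigenvalues λ = 4, 2.
Eigenvectors: (1,0) for λ=4, (-1,-1) for λ=2.
From the initial condition, c_1 = 0, c_2 = -1.
y(ln 4) = (0)(4^4)(0) + (-1)(4^2)(-1) = 16.

16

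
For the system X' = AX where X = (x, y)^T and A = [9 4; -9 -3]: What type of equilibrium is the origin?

unstable improper node

A = [[9,4],[-9,-3]]; det(A-λI) = λ^2 - 6λ + 9.
repeated λ = 3 with a single eigenvector.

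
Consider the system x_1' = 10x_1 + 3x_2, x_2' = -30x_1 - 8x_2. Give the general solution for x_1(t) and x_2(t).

Coefficient matrix A = [[10, 3], [-30, -8]].
Characteristic polynomial det(A - λI) = λ^2 - 2λ + 10 = 0.
Eigenvalues λ = 1 ± 3i (complex conjugate pair).
For λ=1+3i: an eigenvector is (0,-1) - i(-1,3) = (0 + i, -1 - 3i).
A real fundamental pair from Re and Im of e^((1+3i)t)v: X_1 = e^(t)(cos(3t)·(0,-1) + sin(3t)·(-1,3)), X_2 = e^(t)(sin(3t)·(0,-1) - cos(3t)·(-1,3)).
General solution: C_1X_1 + C_2X_2.

x_1(t) = -C_1e^(t)sin(3t) + C_2e^(t)cos(3t), x_2(t) = 3C_1e^(t)sin(3t) - C_1e^(t)cos(3t) - C_2e^(t)sin(3t) - 3C_2e^(t)cos(3t)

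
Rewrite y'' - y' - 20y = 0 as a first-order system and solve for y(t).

y(t) = c_1e^(5t) + c_2e^(-4t)

Let x_1 = y, x_2 = y'. Then x_1' = x_2 and x_2' = 20x_1 + x_2.
A = [[0,1],[20,1]]; det(A-λI) = λ^2 - λ - 20.
Eigenvalues λ = 5, -4 with eigenvectors (1,5), (1,-4).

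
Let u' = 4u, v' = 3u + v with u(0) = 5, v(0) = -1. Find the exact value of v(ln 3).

387

A = [[4,0],[3,1]]; eigenvalues λ = 1, 4.
Eigenvectors: (0,1) for λ=1, (-1,-1) for λ=4.
From the initial condition, c_1 = -6, c_2 = -5.
v(ln 3) = (-6)(3^1)(1) + (-5)(3^4)(-1) = 387.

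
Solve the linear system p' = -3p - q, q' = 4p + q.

Coefficient matrix A = [[-3, -1], [4, 1]].
Characteristic polynomial det(A - λI) = λ^2 + 2λ + 1 = 0.
Single eigenvalue λ = -1 with algebraic multiplicity 2.
Eigenvector v = (-1,2); generalized eigenvector w with (A-λI)w=v is (0,1).
General solution: e^(-t)[C_1·v + C_2·(t·v + w)].

p(t) = -C_1e^(-t) - C_2te^(-t), q(t) = 2C_1e^(-t) + 2C_2te^(-t) + C_2e^(-t)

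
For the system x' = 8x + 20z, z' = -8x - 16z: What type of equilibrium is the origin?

stable spiral

A = [[8,20],[-8,-16]]; det(A-λI) = λ^2 + 8λ + 32.
λ = -4 ± 4i: negative real part.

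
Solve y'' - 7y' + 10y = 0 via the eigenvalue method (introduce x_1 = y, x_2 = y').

y(t) = K_1e^(5t) + K_2e^(2t)

Let x_1 = y, x_2 = y'. Then x_1' = x_2 and x_2' = -10x_1 + 7x_2.
A = [[0,1],[-10,7]]; det(A-λI) = λ^2 - 7λ + 10.
Eigenvalues λ = 5, 2 with eigenvectors (1,5), (1,2).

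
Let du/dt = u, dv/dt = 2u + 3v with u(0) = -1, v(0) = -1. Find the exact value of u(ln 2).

A = [[1,0],[2,3]]; eigenvalues λ = 1, 3.
Eigenvectors: (-1,1) for λ=1, (0,-1) for λ=3.
From the initial condition, c_1 = 1, c_2 = 2.
u(ln 2) = (1)(2^1)(-1) + (2)(2^3)(0) = -2.

-2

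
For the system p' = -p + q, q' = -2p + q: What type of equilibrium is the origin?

center

A = [[-1,1],[-2,1]]; det(A-λI) = λ^2 + 1.
λ = 0 ± i: zero real part.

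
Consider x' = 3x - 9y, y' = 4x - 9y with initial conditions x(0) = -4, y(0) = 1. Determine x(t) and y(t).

x(t) = -33te^(-3t) - 4e^(-3t), y(t) = -22te^(-3t) + e^(-3t)

Coefficient matrix A = [[3, -9], [4, -9]].
Characteristic polynomial det(A - λI) = λ^2 + 6λ + 9 = 0.
Single eigenvalue λ = -3 with algebraic multiplicity 2.
Eigenvector v = (-3,-2); generalized eigenvector w with (A-λI)w=v is (1,1).
General solution: e^(-3t)[c_1·v + c_2·(t·v + w)].
Applying x(0)=-4, y(0)=1 gives c_1=5, c_2=11.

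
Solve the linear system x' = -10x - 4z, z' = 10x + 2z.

x(t) = -C_1e^(-4t)sin(2t) + C_1e^(-4t)cos(2t) + C_2e^(-4t)sin(2t) + C_2e^(-4t)cos(2t), z(t) = 2C_1e^(-4t)sin(2t) - C_1e^(-4t)cos(2t) - C_2e^(-4t)sin(2t) - 2C_2e^(-4t)cos(2t)

Coefficient matrix A = [[-10, -4], [10, 2]].
Characteristic polynomial det(A - λI) = λ^2 + 8λ + 20 = 0.
Eigenvalues λ = -4 ± 2i (complex conjugate pair).
For λ=-4+2i: an eigenvector is (1,-1) - i(-1,2) = (1 + i, -1 - 2i).
A real fundamental pair from Re and Im of e^((-4+2i)t)v: X_1 = e^(-4t)(cos(2t)·(1,-1) + sin(2t)·(-1,2)), X_2 = e^(-4t)(sin(2t)·(1,-1) - cos(2t)·(-1,2)).
General solution: C_1X_1 + C_2X_2.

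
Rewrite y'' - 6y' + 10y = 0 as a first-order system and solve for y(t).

y(t) = C_1e^(3t)cos(t) + C_2e^(3t)sin(t)

Let x_1 = y, x_2 = y'. Then x_1' = x_2 and x_2' = -10x_1 + 6x_2.
A = [[0,1],[-10,6]]; det(A-λI) = λ^2 - 6λ + 10.
Eigenvalues λ = 3 ± i.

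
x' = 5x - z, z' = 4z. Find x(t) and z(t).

Coefficient matrix A = [[5, -1], [0, 4]].
Characteristic polynomial det(A - λI) = λ^2 - 9λ + 20 = 0.
Eigenvalues λ = 4, 5.
For λ=4: (A-λI) row 1 is [1, -1], so an eigenvector is (-1, -1).
For λ=5: (A-λI) row 1 is [0, -1], so an eigenvector is (1, 0).
General solution: C_1e^(4t)(-1,-1) + C_2e^(5t)(1,0).

x(t) = -C_1e^(4t) + C_2e^(5t), z(t) = -C_1e^(4t)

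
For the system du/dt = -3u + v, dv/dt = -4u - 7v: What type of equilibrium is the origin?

A = [[-3,1],[-4,-7]]; det(A-λI) = λ^2 + 10λ + 25.
repeated λ = -5 with a single eigenvector.

stable improper node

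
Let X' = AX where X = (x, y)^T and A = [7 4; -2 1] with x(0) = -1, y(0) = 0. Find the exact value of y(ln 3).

A = [[7,4],[-2,1]]; eigenvalues λ = 5, 3.
Eigenvectors: (-2,1) for λ=5, (1,-1) for λ=3.
From the initial condition, c_1 = 1, c_2 = 1.
y(ln 3) = (1)(3^5)(1) + (1)(3^3)(-1) = 216.

216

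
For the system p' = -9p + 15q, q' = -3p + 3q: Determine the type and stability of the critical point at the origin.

stable spiral

A = [[-9,15],[-3,3]]; det(A-λI) = λ^2 + 6λ + 18.
λ = -3 ± 3i: negative real part.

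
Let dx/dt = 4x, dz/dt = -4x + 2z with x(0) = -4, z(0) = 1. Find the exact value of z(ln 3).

A = [[4,0],[-4,2]]; eigenvalues λ = 2, 4.
Eigenvectors: (0,-1) for λ=2, (1,-2) for λ=4.
From the initial condition, c_1 = 7, c_2 = -4.
z(ln 3) = (7)(3^2)(-1) + (-4)(3^4)(-2) = 585.

585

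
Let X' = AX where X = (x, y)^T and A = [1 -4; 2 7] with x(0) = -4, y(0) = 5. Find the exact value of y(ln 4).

A = [[1,-4],[2,7]]; eigenvalues λ = 5, 3.
Eigenvectors: (1,-1) for λ=5, (-2,1) for λ=3.
From the initial condition, c_1 = -6, c_2 = -1.
y(ln 4) = (-6)(4^5)(-1) + (-1)(4^3)(1) = 6080.

6080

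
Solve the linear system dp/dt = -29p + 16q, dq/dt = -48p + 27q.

p(t) = -2C_1e^(-5t) + C_2e^(3t), q(t) = -3C_1e^(-5t) + 2C_2e^(3t)

Coefficient matrix A = [[-29, 16], [-48, 27]].
Characteristic polynomial det(A - λI) = λ^2 + 2λ - 15 = 0.
Eigenvalues λ = -5, 3.
For λ=-5: (A-λI) row 1 is [-24, 16], so an eigenvector is (-2, -3).
For λ=3: (A-λI) row 1 is [-32, 16], so an eigenvector is (1, 2).
General solution: C_1e^(-5t)(-2,-3) + C_2e^(3t)(1,2).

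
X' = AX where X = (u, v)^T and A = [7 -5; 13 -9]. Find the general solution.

u(t) = -c_1e^(-t)sin(t) - 2c_1e^(-t)cos(t) - 2c_2e^(-t)sin(t) + c_2e^(-t)cos(t), v(t) = -2c_1e^(-t)sin(t) - 3c_1e^(-t)cos(t) - 3c_2e^(-t)sin(t) + 2c_2e^(-t)cos(t)

Coefficient matrix A = [[7, -5], [13, -9]].
Characteristic polynomial det(A - λI) = λ^2 + 2λ + 2 = 0.
Eigenvalues λ = -1 ± i (complex conjugate pair).
For λ=-1+i: an eigenvector is (-2,-3) - i(-1,-2) = (-2 + i, -3 + 2i).
A real fundamental pair from Re and Im of e^((-1+i)t)v: X_1 = e^(-t)(cos(t)·(-2,-3) + sin(t)·(-1,-2)), X_2 = e^(-t)(sin(t)·(-2,-3) - cos(t)·(-1,-2)).
General solution: c_1X_1 + c_2X_2.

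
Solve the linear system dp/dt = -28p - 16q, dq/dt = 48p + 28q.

Coefficient matrix A = [[-28, -16], [48, 28]].
Characteristic polynomial det(A - λI) = λ^2 - 16 = 0.
Eigenvalues λ = -4, 4.
For λ=-4: (A-λI) row 1 is [-24, -16], so an eigenvector is (2, -3).
For λ=4: (A-λI) row 1 is [-32, -16], so an eigenvector is (-1, 2).
General solution: C_1e^(-4t)(2,-3) + C_2e^(4t)(-1,2).

p(t) = 2C_1e^(-4t) - C_2e^(4t), q(t) = -3C_1e^(-4t) + 2C_2e^(4t)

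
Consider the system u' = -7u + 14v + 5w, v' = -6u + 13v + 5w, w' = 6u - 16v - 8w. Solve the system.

u(t) = 3C_1e^(-t) - C_2e^(2t) - C_3e^(-3t), v(t) = 2C_1e^(-t) - C_2e^(2t) - C_3e^(-3t), w(t) = -2C_1e^(-t) + C_2e^(2t) + 2C_3e^(-3t)

Coefficient matrix A = [[-7, 14, 5], [-6, 13, 5], [6, -16, -8]].
det(A - λI) = 0 gives eigenvalues λ = -1, 2, -3.
For λ=-1: eigenvector (3,2,-2).
For λ=2: eigenvector (-1,-1,1).
For λ=-3: eigenvector (-1,-1,2).
General solution: C_1e^(-t)(3,2,-2) + C_2e^(2t)(-1,-1,1) + C_3e^(-3t)(-1,-1,2).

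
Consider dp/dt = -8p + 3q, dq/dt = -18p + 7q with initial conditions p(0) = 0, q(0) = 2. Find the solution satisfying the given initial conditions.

Coefficient matrix A = [[-8, 3], [-18, 7]].
Characteristic polynomial det(A - λI) = λ^2 + λ - 2 = 0.
Eigenvalues λ = 1, -2.
For λ=1: (A-λI) row 1 is [-9, 3], so an eigenvector is (-1, -3).
For λ=-2: (A-λI) row 1 is [-6, 3], so an eigenvector is (-1, -2).
General solution: K_1e^(t)(-1,-3) + K_2e^(-2t)(-1,-2).
Applying p(0)=0, q(0)=2 gives K_1=-2, K_2=2.

p(t) = 2e^(t) - 2e^(-2t), q(t) = 6e^(t) - 4e^(-2t)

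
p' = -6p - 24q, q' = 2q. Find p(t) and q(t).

p(t) = C_1e^(-6t) - 3C_2e^(2t), q(t) = C_2e^(2t)

Coefficient matrix A = [[-6, -24], [0, 2]].
Characteristic polynomial det(A - λI) = λ^2 + 4λ - 12 = 0.
Eigenvalues λ = -6, 2.
For λ=-6: (A-λI) row 1 is [0, -24], so an eigenvector is (1, 0).
For λ=2: (A-λI) row 1 is [-8, -24], so an eigenvector is (-3, 1).
General solution: C_1e^(-6t)(1,0) + C_2e^(2t)(-3,1).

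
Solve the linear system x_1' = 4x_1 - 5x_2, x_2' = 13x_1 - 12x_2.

Coefficient matrix A = [[4, -5], [13, -12]].
Characteristic polynomial det(A - λI) = λ^2 + 8λ + 17 = 0.
Eigenvalues λ = -4 ± i (complex conjugate pair).
For λ=-4+i: an eigenvector is (-2,-3) - i(-1,-2) = (-2 + i, -3 + 2i).
A real fundamental pair from Re and Im of e^((-4+i)t)v: X_1 = e^(-4t)(cos(t)·(-2,-3) + sin(t)·(-1,-2)), X_2 = e^(-4t)(sin(t)·(-2,-3) - cos(t)·(-1,-2)).
General solution: c_1X_1 + c_2X_2.

x_1(t) = -c_1e^(-4t)sin(t) - 2c_1e^(-4t)cos(t) - 2c_2e^(-4t)sin(t) + c_2e^(-4t)cos(t), x_2(t) = -2c_1e^(-4t)sin(t) - 3c_1e^(-4t)cos(t) - 3c_2e^(-4t)sin(t) + 2c_2e^(-4t)cos(t)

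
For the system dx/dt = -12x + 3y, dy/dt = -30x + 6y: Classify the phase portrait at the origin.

stable spiral

A = [[-12,3],[-30,6]]; det(A-λI) = λ^2 + 6λ + 18.
λ = -3 ± 3i: negative real part.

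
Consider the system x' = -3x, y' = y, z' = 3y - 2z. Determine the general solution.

x(t) = K_1e^(-3t), y(t) = K_3e^(t), z(t) = K_2e^(-2t) + K_3e^(t)

Coefficient matrix A = [[-3, 0, 0], [0, 1, 0], [0, 3, -2]].
det(A - λI) = 0 gives eigenvalues λ = -3, -2, 1.
For λ=-3: eigenvector (1,0,0).
For λ=-2: eigenvector (0,0,1).
For λ=1: eigenvector (0,1,1).
General solution: K_1e^(-3t)(1,0,0) + K_2e^(-2t)(0,0,1) + K_3e^(t)(0,1,1).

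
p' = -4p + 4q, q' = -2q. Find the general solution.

p(t) = -K_1e^(-4t) - 2K_2e^(-2t), q(t) = -K_2e^(-2t)

Coefficient matrix A = [[-4, 4], [0, -2]].
Characteristic polynomial det(A - λI) = λ^2 + 6λ + 8 = 0.
Eigenvalues λ = -4, -2.
For λ=-4: (A-λI) row 1 is [0, 4], so an eigenvector is (-1, 0).
For λ=-2: (A-λI) row 1 is [-2, 4], so an eigenvector is (-2, -1).
General solution: K_1e^(-4t)(-1,0) + K_2e^(-2t)(-2,-1).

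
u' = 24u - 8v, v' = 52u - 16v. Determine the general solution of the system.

Coefficient matrix A = [[24, -8], [52, -16]].
Characteristic polynomial det(A - λI) = λ^2 - 8λ + 32 = 0.
Eigenvalues λ = 4 ± 4i (complex conjugate pair).
For λ=4+4i: an eigenvector is (1,2) - i(1,3) = (1 - i, 2 - 3i).
A real fundamental pair from Re and Im of e^((4+4i)t)v: X_1 = e^(4t)(cos(4t)·(1,2) + sin(4t)·(1,3)), X_2 = e^(4t)(sin(4t)·(1,2) - cos(4t)·(1,3)).
General solution: K_1X_1 + K_2X_2.

u(t) = K_1e^(4t)sin(4t) + K_1e^(4t)cos(4t) + K_2e^(4t)sin(4t) - K_2e^(4t)cos(4t), v(t) = 3K_1e^(4t)sin(4t) + 2K_1e^(4t)cos(4t) + 2K_2e^(4t)sin(4t) - 3K_2e^(4t)cos(4t)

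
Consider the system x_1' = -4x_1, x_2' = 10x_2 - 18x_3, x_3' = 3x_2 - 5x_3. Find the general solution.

Coefficient matrix A = [[-4, 0, 0], [0, 10, -18], [0, 3, -5]].
det(A - λI) = 0 gives eigenvalues λ = 4, -4, 1.
For λ=4: eigenvector (0,3,1).
For λ=-4: eigenvector (1,0,0).
For λ=1: eigenvector (0,2,1).
General solution: K_1e^(4t)(0,3,1) + K_2e^(-4t)(1,0,0) + K_3e^(t)(0,2,1).

x_1(t) = K_2e^(-4t), x_2(t) = 3K_1e^(4t) + 2K_3e^(t), x_3(t) = K_1e^(4t) + K_3e^(t)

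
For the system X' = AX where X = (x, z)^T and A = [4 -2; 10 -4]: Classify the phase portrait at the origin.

center

A = [[4,-2],[10,-4]]; det(A-λI) = λ^2 + 4.
λ = 0 ± 2i: zero real part.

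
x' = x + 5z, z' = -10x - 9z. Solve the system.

Coefficient matrix A = [[1, 5], [-10, -9]].
Characteristic polynomial det(A - λI) = λ^2 + 8λ + 41 = 0.
Eigenvalues λ = -4 ± 5i (complex conjugate pair).
For λ=-4+5i: an eigenvector is (-1,1) - i(0,1) = (-1, 1 - i).
A real fundamental pair from Re and Im of e^((-4+5i)t)v: X_1 = e^(-4t)(cos(5t)·(-1,1) + sin(5t)·(0,1)), X_2 = e^(-4t)(sin(5t)·(-1,1) - cos(5t)·(0,1)).
General solution: C_1X_1 + C_2X_2.

x(t) = -C_1e^(-4t)cos(5t) - C_2e^(-4t)sin(5t), z(t) = C_1e^(-4t)sin(5t) + C_1e^(-4t)cos(5t) + C_2e^(-4t)sin(5t) - C_2e^(-4t)cos(5t)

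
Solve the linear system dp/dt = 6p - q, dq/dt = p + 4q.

p(t) = C_1e^(5t) + C_2te^(5t) - 2C_2e^(5t), q(t) = C_1e^(5t) + C_2te^(5t) - 3C_2e^(5t)

Coefficient matrix A = [[6, -1], [1, 4]].
Characteristic polynomial det(A - λI) = λ^2 - 10λ + 25 = 0.
Single eigenvalue λ = 5 with algebraic multiplicity 2.
Eigenvector v = (1,1); generalized eigenvector w with (A-λI)w=v is (-2,-3).
General solution: e^(5t)[C_1·v + C_2·(t·v + w)].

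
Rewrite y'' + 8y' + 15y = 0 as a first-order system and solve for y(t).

y(t) = C_1e^(-5t) + C_2e^(-3t)

Let x_1 = y, x_2 = y'. Then x_1' = x_2 and x_2' = -15x_1 - 8x_2.
A = [[0,1],[-15,-8]]; det(A-λI) = λ^2 + 8λ + 15.
Eigenvalues λ = -5, -3 with eigenvectors (1,-5), (1,-3).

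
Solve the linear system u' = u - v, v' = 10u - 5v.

u(t) = c_1e^(-2t)cos(t) + c_2e^(-2t)sin(t), v(t) = c_1e^(-2t)sin(t) + 3c_1e^(-2t)cos(t) + 3c_2e^(-2t)sin(t) - c_2e^(-2t)cos(t)

Coefficient matrix A = [[1, -1], [10, -5]].
Characteristic polynomial det(A - λI) = λ^2 + 4λ + 5 = 0.
Eigenvalues λ = -2 ± i (complex conjugate pair).
For λ=-2+i: an eigenvector is (1,3) - i(0,1) = (1, 3 - i).
A real fundamental pair from Re and Im of e^((-2+i)t)v: X_1 = e^(-2t)(cos(t)·(1,3) + sin(t)·(0,1)), X_2 = e^(-2t)(sin(t)·(1,3) - cos(t)·(0,1)).
General solution: c_1X_1 + c_2X_2.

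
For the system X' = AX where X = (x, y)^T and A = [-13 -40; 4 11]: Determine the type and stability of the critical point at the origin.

stable spiral

A = [[-13,-40],[4,11]]; det(A-λI) = λ^2 + 2λ + 17.
λ = -1 ± 4i: negative real part.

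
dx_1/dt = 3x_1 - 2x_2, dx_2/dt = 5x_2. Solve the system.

Coefficient matrix A = [[3, -2], [0, 5]].
Characteristic polynomial det(A - λI) = λ^2 - 8λ + 15 = 0.
Eigenvalues λ = 5, 3.
For λ=5: (A-λI) row 1 is [-2, -2], so an eigenvector is (-1, 1).
For λ=3: (A-λI) row 1 is [0, -2], so an eigenvector is (1, 0).
General solution: K_1e^(5t)(-1,1) + K_2e^(3t)(1,0).

x_1(t) = -K_1e^(5t) + K_2e^(3t), x_2(t) = K_1e^(5t)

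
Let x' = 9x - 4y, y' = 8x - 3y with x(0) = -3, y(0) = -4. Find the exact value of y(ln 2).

A = [[9,-4],[8,-3]]; eigenvalues λ = 1, 5.
Eigenvectors: (-1,-2) for λ=1, (1,1) for λ=5.
From the initial condition, c_1 = 1, c_2 = -2.
y(ln 2) = (1)(2^1)(-2) + (-2)(2^5)(1) = -68.

-68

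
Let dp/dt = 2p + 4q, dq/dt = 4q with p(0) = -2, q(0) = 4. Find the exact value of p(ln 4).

1888

A = [[2,4],[0,4]]; eigenvalues λ = 4, 2.
Eigenvectors: (-2,-1) for λ=4, (-1,0) for λ=2.
From the initial condition, c_1 = -4, c_2 = 10.
p(ln 4) = (-4)(4^4)(-2) + (10)(4^2)(-1) = 1888.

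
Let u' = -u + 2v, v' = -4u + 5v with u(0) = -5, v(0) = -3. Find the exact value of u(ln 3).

A = [[-1,2],[-4,5]]; eigenvalues λ = 3, 1.
Eigenvectors: (1,2) for λ=3, (1,1) for λ=1.
From the initial condition, c_1 = 2, c_2 = -7.
u(ln 3) = (2)(3^3)(1) + (-7)(3^1)(1) = 33.

33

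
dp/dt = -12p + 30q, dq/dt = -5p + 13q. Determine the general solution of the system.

p(t) = 2c_1e^(3t) - 3c_2e^(-2t), q(t) = c_1e^(3t) - c_2e^(-2t)

Coefficient matrix A = [[-12, 30], [-5, 13]].
Characteristic polynomial det(A - λI) = λ^2 - λ - 6 = 0.
Eigenvalues λ = 3, -2.
For λ=3: (A-λI) row 1 is [-15, 30], so an eigenvector is (2, 1).
For λ=-2: (A-λI) row 1 is [-10, 30], so an eigenvector is (-3, -1).
General solution: c_1e^(3t)(2,1) + c_2e^(-2t)(-3,-1).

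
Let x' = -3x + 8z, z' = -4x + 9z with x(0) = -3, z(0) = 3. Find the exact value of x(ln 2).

A = [[-3,8],[-4,9]]; eigenvalues λ = 1, 5.
Eigenvectors: (2,1) for λ=1, (1,1) for λ=5.
From the initial condition, c_1 = -6, c_2 = 9.
x(ln 2) = (-6)(2^1)(2) + (9)(2^5)(1) = 264.

264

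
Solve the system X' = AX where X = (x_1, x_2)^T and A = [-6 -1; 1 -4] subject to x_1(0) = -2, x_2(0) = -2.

Coefficient matrix A = [[-6, -1], [1, -4]].
Characteristic polynomial det(A - λI) = λ^2 + 10λ + 25 = 0.
Single eigenvalue λ = -5 with algebraic multiplicity 2.
Eigenvector v = (1,-1); generalized eigenvector w with (A-λI)w=v is (1,-2).
General solution: e^(-5t)[c_1·v + c_2·(t·v + w)].
Applying x_1(0)=-2, x_2(0)=-2 gives c_1=-6, c_2=4.

x_1(t) = 4te^(-5t) - 2e^(-5t), x_2(t) = -4te^(-5t) - 2e^(-5t)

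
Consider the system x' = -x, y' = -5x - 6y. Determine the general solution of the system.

x(t) = C_2e^(-t), y(t) = -C_1e^(-6t) - C_2e^(-t)

Coefficient matrix A = [[-1, 0], [-5, -6]].
Characteristic polynomial det(A - λI) = λ^2 + 7λ + 6 = 0.
Eigenvalues λ = -6, -1.
For λ=-6: (A-λI) row 1 is [5, 0], so an eigenvector is (0, -1).
For λ=-1: (A-λI) row 2 is [-5, -5], so an eigenvector is (1, -1).
General solution: C_1e^(-6t)(0,-1) + C_2e^(-t)(1,-1).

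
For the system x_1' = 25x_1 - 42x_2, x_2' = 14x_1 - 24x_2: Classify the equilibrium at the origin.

A = [[25,-42],[14,-24]]; det(A-λI) = λ^2 - λ - 12.
λ = 4, -3: opposite signs.

saddle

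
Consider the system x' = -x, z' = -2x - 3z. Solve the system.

Coefficient matrix A = [[-1, 0], [-2, -3]].
Characteristic polynomial det(A - λI) = λ^2 + 4λ + 3 = 0.
Eigenvalues λ = -1, -3.
For λ=-1: (A-λI) row 2 is [-2, -2], so an eigenvector is (1, -1).
For λ=-3: (A-λI) row 1 is [2, 0], so an eigenvector is (0, 1).
General solution: C_1e^(-t)(1,-1) + C_2e^(-3t)(0,1).

x(t) = C_1e^(-t), z(t) = -C_1e^(-t) + C_2e^(-3t)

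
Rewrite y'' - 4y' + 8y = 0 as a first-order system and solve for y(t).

y(t) = K_1e^(2t)cos(2t) + K_2e^(2t)sin(2t)

Let x_1 = y, x_2 = y'. Then x_1' = x_2 and x_2' = -8x_1 + 4x_2.
A = [[0,1],[-8,4]]; det(A-λI) = λ^2 - 4λ + 8.
Eigenvalues λ = 2 ± 2i.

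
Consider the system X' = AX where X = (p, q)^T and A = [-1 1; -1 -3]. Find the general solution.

p(t) = -C_1e^(-2t) - C_2te^(-2t) + C_2e^(-2t), q(t) = C_1e^(-2t) + C_2te^(-2t) - 2C_2e^(-2t)

Coefficient matrix A = [[-1, 1], [-1, -3]].
Characteristic polynomial det(A - λI) = λ^2 + 4λ + 4 = 0.
Single eigenvalue λ = -2 with algebraic multiplicity 2.
Eigenvector v = (-1,1); generalized eigenvector w with (A-λI)w=v is (1,-2).
General solution: e^(-2t)[C_1·v + C_2·(t·v + w)].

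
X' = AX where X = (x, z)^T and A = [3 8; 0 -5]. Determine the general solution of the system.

x(t) = C_1e^(3t) + C_2e^(-5t), z(t) = -C_2e^(-5t)

Coefficient matrix A = [[3, 8], [0, -5]].
Characteristic polynomial det(A - λI) = λ^2 + 2λ - 15 = 0.
Eigenvalues λ = 3, -5.
For λ=3: (A-λI) row 1 is [0, 8], so an eigenvector is (1, 0).
For λ=-5: (A-λI) row 1 is [8, 8], so an eigenvector is (1, -1).
General solution: C_1e^(3t)(1,0) + C_2e^(-5t)(1,-1).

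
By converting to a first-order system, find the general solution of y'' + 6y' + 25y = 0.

Let x_1 = y, x_2 = y'. Then x_1' = x_2 and x_2' = -25x_1 - 6x_2.
A = [[0,1],[-25,-6]]; det(A-λI) = λ^2 + 6λ + 25.
Eigenvalues λ = -3 ± 4i.

y(t) = K_1e^(-3t)cos(4t) + K_2e^(-3t)sin(4t)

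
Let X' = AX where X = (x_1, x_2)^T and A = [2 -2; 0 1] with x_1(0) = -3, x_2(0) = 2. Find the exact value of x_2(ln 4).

8

A = [[2,-2],[0,1]]; eigenvalues λ = 1, 2.
Eigenvectors: (-2,-1) for λ=1, (1,0) for λ=2.
From the initial condition, c_1 = -2, c_2 = -7.
x_2(ln 4) = (-2)(4^1)(-1) + (-7)(4^2)(0) = 8.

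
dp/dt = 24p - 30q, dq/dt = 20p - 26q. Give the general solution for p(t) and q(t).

p(t) = -3K_1e^(4t) - K_2e^(-6t), q(t) = -2K_1e^(4t) - K_2e^(-6t)

Coefficient matrix A = [[24, -30], [20, -26]].
Characteristic polynomial det(A - λI) = λ^2 + 2λ - 24 = 0.
Eigenvalues λ = 4, -6.
For λ=4: (A-λI) row 1 is [20, -30], so an eigenvector is (-3, -2).
For λ=-6: (A-λI) row 1 is [30, -30], so an eigenvector is (-1, -1).
General solution: K_1e^(4t)(-3,-2) + K_2e^(-6t)(-1,-1).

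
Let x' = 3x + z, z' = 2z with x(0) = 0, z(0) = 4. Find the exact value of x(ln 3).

A = [[3,1],[0,2]]; eigenvalues λ = 3, 2.
Eigenvectors: (1,0) for λ=3, (1,-1) for λ=2.
From the initial condition, c_1 = 4, c_2 = -4.
x(ln 3) = (4)(3^3)(1) + (-4)(3^2)(1) = 72.

72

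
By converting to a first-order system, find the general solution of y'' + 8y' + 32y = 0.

y(t) = c_1e^(-4t)cos(4t) + c_2e^(-4t)sin(4t)

Let x_1 = y, x_2 = y'. Then x_1' = x_2 and x_2' = -32x_1 - 8x_2.
A = [[0,1],[-32,-8]]; det(A-λI) = λ^2 + 8λ + 32.
Eigenvalues λ = -4 ± 4i.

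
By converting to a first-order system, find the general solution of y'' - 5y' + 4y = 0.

Let x_1 = y, x_2 = y'. Then x_1' = x_2 and x_2' = -4x_1 + 5x_2.
A = [[0,1],[-4,5]]; det(A-λI) = λ^2 - 5λ + 4.
Eigenvalues λ = 1, 4 with eigenvectors (1,1), (1,4).

y(t) = c_1e^(t) + c_2e^(4t)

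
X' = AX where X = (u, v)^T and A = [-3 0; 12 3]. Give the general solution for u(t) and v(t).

Coefficient matrix A = [[-3, 0], [12, 3]].
Characteristic polynomial det(A - λI) = λ^2 - 9 = 0.
Eigenvalues λ = 3, -3.
For λ=3: (A-λI) row 1 is [-6, 0], so an eigenvector is (0, -1).
For λ=-3: (A-λI) row 2 is [12, 6], so an eigenvector is (-1, 2).
General solution: C_1e^(3t)(0,-1) + C_2e^(-3t)(-1,2).

u(t) = -C_2e^(-3t), v(t) = -C_1e^(3t) + 2C_2e^(-3t)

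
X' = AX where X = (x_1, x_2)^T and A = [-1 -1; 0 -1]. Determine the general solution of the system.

Coefficient matrix A = [[-1, -1], [0, -1]].
Characteristic polynomial det(A - λI) = λ^2 + 2λ + 1 = 0.
Single eigenvalue λ = -1 with algebraic multiplicity 2.
Eigenvector v = (-1,0); generalized eigenvector w with (A-λI)w=v is (-2,1).
General solution: e^(-t)[c_1·v + c_2·(t·v + w)].

x_1(t) = -c_1e^(-t) - c_2te^(-t) - 2c_2e^(-t), x_2(t) = c_2e^(-t)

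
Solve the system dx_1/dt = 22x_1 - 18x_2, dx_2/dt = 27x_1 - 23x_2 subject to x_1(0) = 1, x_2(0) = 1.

x_1(t) = e^(4t), x_2(t) = e^(4t)

Coefficient matrix A = [[22, -18], [27, -23]].
Characteristic polynomial det(A - λI) = λ^2 + λ - 20 = 0.
Eigenvalues λ = -5, 4.
For λ=-5: (A-λI) row 1 is [27, -18], so an eigenvector is (-2, -3).
For λ=4: (A-λI) row 1 is [18, -18], so an eigenvector is (-1, -1).
General solution: K_1e^(-5t)(-2,-3) + K_2e^(4t)(-1,-1).
Applying x_1(0)=1, x_2(0)=1 gives K_1=0, K_2=-1.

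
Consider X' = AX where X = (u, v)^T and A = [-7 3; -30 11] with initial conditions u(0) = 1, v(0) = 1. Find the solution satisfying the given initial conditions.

Coefficient matrix A = [[-7, 3], [-30, 11]].
Characteristic polynomial det(A - λI) = λ^2 - 4λ + 13 = 0.
Eigenvalues λ = 2 ± 3i (complex conjugate pair).
For λ=2+3i: an eigenvector is (0,-1) - i(-1,-3) = (0 + i, -1 + 3i).
A real fundamental pair from Re and Im of e^((2+3i)t)v: X_1 = e^(2t)(cos(3t)·(0,-1) + sin(3t)·(-1,-3)), X_2 = e^(2t)(sin(3t)·(0,-1) - cos(3t)·(-1,-3)).
General solution: c_1X_1 + c_2X_2.
Applying u(0)=1, v(0)=1 gives c_1=2, c_2=1.

u(t) = -2e^(2t)sin(3t) + e^(2t)cos(3t), v(t) = -7e^(2t)sin(3t) + e^(2t)cos(3t)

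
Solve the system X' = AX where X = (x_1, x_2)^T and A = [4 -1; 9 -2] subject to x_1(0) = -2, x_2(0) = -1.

x_1(t) = -5te^(t) - 2e^(t), x_2(t) = -15te^(t) - e^(t)

Coefficient matrix A = [[4, -1], [9, -2]].
Characteristic polynomial det(A - λI) = λ^2 - 2λ + 1 = 0.
Single eigenvalue λ = 1 with algebraic multiplicity 2.
Eigenvector v = (-1,-3); generalized eigenvector w with (A-λI)w=v is (0,1).
General solution: e^(t)[C_1·v + C_2·(t·v + w)].
Applying x_1(0)=-2, x_2(0)=-1 gives C_1=2, C_2=5.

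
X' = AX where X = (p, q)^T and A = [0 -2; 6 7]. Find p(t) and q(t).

p(t) = K_1e^(4t) + 2K_2e^(3t), q(t) = -2K_1e^(4t) - 3K_2e^(3t)

Coefficient matrix A = [[0, -2], [6, 7]].
Characteristic polynomial det(A - λI) = λ^2 - 7λ + 12 = 0.
Eigenvalues λ = 4, 3.
For λ=4: (A-λI) row 1 is [-4, -2], so an eigenvector is (1, -2).
For λ=3: (A-λI) row 1 is [-3, -2], so an eigenvector is (2, -3).
General solution: K_1e^(4t)(1,-2) + K_2e^(3t)(2,-3).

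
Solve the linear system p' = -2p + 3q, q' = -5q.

Coefficient matrix A = [[-2, 3], [0, -5]].
Characteristic polynomial det(A - λI) = λ^2 + 7λ + 10 = 0.
Eigenvalues λ = -5, -2.
For λ=-5: (A-λI) row 1 is [3, 3], so an eigenvector is (1, -1).
For λ=-2: (A-λI) row 1 is [0, 3], so an eigenvector is (1, 0).
General solution: K_1e^(-5t)(1,-1) + K_2e^(-2t)(1,0).

p(t) = K_1e^(-5t) + K_2e^(-2t), q(t) = -K_1e^(-5t)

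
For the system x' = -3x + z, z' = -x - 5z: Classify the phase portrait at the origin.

stable improper node

A = [[-3,1],[-1,-5]]; det(A-λI) = λ^2 + 8λ + 16.
repeated λ = -4 with a single eigenvector.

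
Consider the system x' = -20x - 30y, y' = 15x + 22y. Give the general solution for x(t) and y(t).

Coefficient matrix A = [[-20, -30], [15, 22]].
Characteristic polynomial det(A - λI) = λ^2 - 2λ + 10 = 0.
Eigenvalues λ = 1 ± 3i (complex conjugate pair).
For λ=1+3i: an eigenvector is (1,-1) - i(3,-2) = (1 - 3i, -1 + 2i).
A real fundamental pair from Re and Im of e^((1+3i)t)v: X_1 = e^(t)(cos(3t)·(1,-1) + sin(3t)·(3,-2)), X_2 = e^(t)(sin(3t)·(1,-1) - cos(3t)·(3,-2)).
General solution: K_1X_1 + K_2X_2.

x(t) = 3K_1e^(t)sin(3t) + K_1e^(t)cos(3t) + K_2e^(t)sin(3t) - 3K_2e^(t)cos(3t), y(t) = -2K_1e^(t)sin(3t) - K_1e^(t)cos(3t) - K_2e^(t)sin(3t) + 2K_2e^(t)cos(3t)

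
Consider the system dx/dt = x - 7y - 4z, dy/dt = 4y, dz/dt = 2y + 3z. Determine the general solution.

x(t) = c_1e^(t) - 5c_2e^(4t) - 2c_3e^(3t), y(t) = c_2e^(4t), z(t) = 2c_2e^(4t) + c_3e^(3t)

Coefficient matrix A = [[1, -7, -4], [0, 4, 0], [0, 2, 3]].
det(A - λI) = 0 gives eigenvalues λ = 1, 4, 3.
For λ=1: eigenvector (1,0,0).
For λ=4: eigenvector (-5,1,2).
For λ=3: eigenvector (-2,0,1).
General solution: c_1e^(t)(1,0,0) + c_2e^(4t)(-5,1,2) + c_3e^(3t)(-2,0,1).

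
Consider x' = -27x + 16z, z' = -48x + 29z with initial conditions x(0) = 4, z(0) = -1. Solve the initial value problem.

x(t) = -14e^(5t) + 18e^(-3t), z(t) = -28e^(5t) + 27e^(-3t)

Coefficient matrix A = [[-27, 16], [-48, 29]].
Characteristic polynomial det(A - λI) = λ^2 - 2λ - 15 = 0.
Eigenvalues λ = 5, -3.
For λ=5: (A-λI) row 1 is [-32, 16], so an eigenvector is (1, 2).
For λ=-3: (A-λI) row 1 is [-24, 16], so an eigenvector is (2, 3).
General solution: C_1e^(5t)(1,2) + C_2e^(-3t)(2,3).
Applying x(0)=4, z(0)=-1 gives C_1=-14, C_2=9.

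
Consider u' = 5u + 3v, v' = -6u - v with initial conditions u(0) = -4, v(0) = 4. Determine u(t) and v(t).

Coefficient matrix A = [[5, 3], [-6, -1]].
Characteristic polynomial det(A - λI) = λ^2 - 4λ + 13 = 0.
Eigenvalues λ = 2 ± 3i (complex conjugate pair).
For λ=2+3i: an eigenvector is (1,-1) - i(0,-1) = (1, -1 + i).
A real fundamental pair from Re and Im of e^((2+3i)t)v: X_1 = e^(2t)(cos(3t)·(1,-1) + sin(3t)·(0,-1)), X_2 = e^(2t)(sin(3t)·(1,-1) - cos(3t)·(0,-1)).
General solution: K_1X_1 + K_2X_2.
Applying u(0)=-4, v(0)=4 gives K_1=-4, K_2=0.

u(t) = -4e^(2t)cos(3t), v(t) = 4e^(2t)sin(3t) + 4e^(2t)cos(3t)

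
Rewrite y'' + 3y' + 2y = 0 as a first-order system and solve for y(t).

y(t) = K_1e^(-t) + K_2e^(-2t)

Let x_1 = y, x_2 = y'. Then x_1' = x_2 and x_2' = -2x_1 - 3x_2.
A = [[0,1],[-2,-3]]; det(A-λI) = λ^2 + 3λ + 2.
Eigenvalues λ = -1, -2 with eigenvectors (1,-1), (1,-2).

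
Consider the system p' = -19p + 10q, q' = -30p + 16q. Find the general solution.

p(t) = K_1e^(t) - 2K_2e^(-4t), q(t) = 2K_1e^(t) - 3K_2e^(-4t)

Coefficient matrix A = [[-19, 10], [-30, 16]].
Characteristic polynomial det(A - λI) = λ^2 + 3λ - 4 = 0.
Eigenvalues λ = 1, -4.
For λ=1: (A-λI) row 1 is [-20, 10], so an eigenvector is (1, 2).
For λ=-4: (A-λI) row 1 is [-15, 10], so an eigenvector is (-2, -3).
General solution: K_1e^(t)(1,2) + K_2e^(-4t)(-2,-3).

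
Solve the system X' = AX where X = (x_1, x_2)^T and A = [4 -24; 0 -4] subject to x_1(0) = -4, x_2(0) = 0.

x_1(t) = -4e^(4t), x_2(t) = 0

Coefficient matrix A = [[4, -24], [0, -4]].
Characteristic polynomial det(A - λI) = λ^2 - 16 = 0.
Eigenvalues λ = 4, -4.
For λ=4: (A-λI) row 1 is [0, -24], so an eigenvector is (1, 0).
For λ=-4: (A-λI) row 1 is [8, -24], so an eigenvector is (-3, -1).
General solution: c_1e^(4t)(1,0) + c_2e^(-4t)(-3,-1).
Applying x_1(0)=-4, x_2(0)=0 gives c_1=-4, c_2=0.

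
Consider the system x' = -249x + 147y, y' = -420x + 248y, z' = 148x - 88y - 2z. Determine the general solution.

Coefficient matrix A = [[-249, 147, 0], [-420, 248, 0], [148, -88, -2]].
det(A - λI) = 0 gives eigenvalues λ = -2, -4, 3.
For λ=-2: eigenvector (0,0,1).
For λ=-4: eigenvector (-3,-5,2).
For λ=3: eigenvector (7,12,-4).
General solution: C_1e^(-2t)(0,0,1) + C_2e^(-4t)(-3,-5,2) + C_3e^(3t)(7,12,-4).

x(t) = -3C_2e^(-4t) + 7C_3e^(3t), y(t) = -5C_2e^(-4t) + 12C_3e^(3t), z(t) = C_1e^(-2t) + 2C_2e^(-4t) - 4C_3e^(3t)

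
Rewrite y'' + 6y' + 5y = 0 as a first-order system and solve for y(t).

Let x_1 = y, x_2 = y'. Then x_1' = x_2 and x_2' = -5x_1 - 6x_2.
A = [[0,1],[-5,-6]]; det(A-λI) = λ^2 + 6λ + 5.
Eigenvalues λ = -5, -1 with eigenvectors (1,-5), (1,-1).

y(t) = c_1e^(-5t) + c_2e^(-t)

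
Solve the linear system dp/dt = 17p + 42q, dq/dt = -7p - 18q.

Coefficient matrix A = [[17, 42], [-7, -18]].
Characteristic polynomial det(A - λI) = λ^2 + λ - 12 = 0.
Eigenvalues λ = 3, -4.
For λ=3: (A-λI) row 1 is [14, 42], so an eigenvector is (3, -1).
For λ=-4: (A-λI) row 1 is [21, 42], so an eigenvector is (2, -1).
General solution: K_1e^(3t)(3,-1) + K_2e^(-4t)(2,-1).

p(t) = 3K_1e^(3t) + 2K_2e^(-4t), q(t) = -K_1e^(3t) - K_2e^(-4t)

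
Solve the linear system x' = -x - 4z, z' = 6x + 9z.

Coefficient matrix A = [[-1, -4], [6, 9]].
Characteristic polynomial det(A - λI) = λ^2 - 8λ + 15 = 0.
Eigenvalues λ = 5, 3.
For λ=5: (A-λI) row 1 is [-6, -4], so an eigenvector is (-2, 3).
For λ=3: (A-λI) row 1 is [-4, -4], so an eigenvector is (1, -1).
General solution: c_1e^(5t)(-2,3) + c_2e^(3t)(1,-1).

x(t) = -2c_1e^(5t) + c_2e^(3t), z(t) = 3c_1e^(5t) - c_2e^(3t)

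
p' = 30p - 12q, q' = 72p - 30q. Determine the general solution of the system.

Coefficient matrix A = [[30, -12], [72, -30]].
Characteristic polynomial det(A - λI) = λ^2 - 36 = 0.
Eigenvalues λ = 6, -6.
For λ=6: (A-λI) row 1 is [24, -12], so an eigenvector is (-1, -2).
For λ=-6: (A-λI) row 1 is [36, -12], so an eigenvector is (-1, -3).
General solution: c_1e^(6t)(-1,-2) + c_2e^(-6t)(-1,-3).

p(t) = -c_1e^(6t) - c_2e^(-6t), q(t) = -2c_1e^(6t) - 3c_2e^(-6t)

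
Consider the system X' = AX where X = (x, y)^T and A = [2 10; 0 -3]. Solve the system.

x(t) = -2K_1e^(-3t) - K_2e^(2t), y(t) = K_1e^(-3t)

Coefficient matrix A = [[2, 10], [0, -3]].
Characteristic polynomial det(A - λI) = λ^2 + λ - 6 = 0.
Eigenvalues λ = -3, 2.
For λ=-3: (A-λI) row 1 is [5, 10], so an eigenvector is (-2, 1).
For λ=2: (A-λI) row 1 is [0, 10], so an eigenvector is (-1, 0).
General solution: K_1e^(-3t)(-2,1) + K_2e^(2t)(-1,0).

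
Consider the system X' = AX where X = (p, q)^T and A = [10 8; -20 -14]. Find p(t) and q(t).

p(t) = -c_1e^(-2t)sin(4t) + c_1e^(-2t)cos(4t) + c_2e^(-2t)sin(4t) + c_2e^(-2t)cos(4t), q(t) = c_1e^(-2t)sin(4t) - 2c_1e^(-2t)cos(4t) - 2c_2e^(-2t)sin(4t) - c_2e^(-2t)cos(4t)

Coefficient matrix A = [[10, 8], [-20, -14]].
Characteristic polynomial det(A - λI) = λ^2 + 4λ + 20 = 0.
Eigenvalues λ = -2 ± 4i (complex conjugate pair).
For λ=-2+4i: an eigenvector is (1,-2) - i(-1,1) = (1 + i, -2 - i).
A real fundamental pair from Re and Im of e^((-2+4i)t)v: X_1 = e^(-2t)(cos(4t)·(1,-2) + sin(4t)·(-1,1)), X_2 = e^(-2t)(sin(4t)·(1,-2) - cos(4t)·(-1,1)).
General solution: c_1X_1 + c_2X_2.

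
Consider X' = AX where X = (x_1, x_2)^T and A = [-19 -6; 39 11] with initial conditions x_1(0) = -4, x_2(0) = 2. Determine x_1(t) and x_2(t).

x_1(t) = 16e^(-4t)sin(3t) - 4e^(-4t)cos(3t), x_2(t) = -42e^(-4t)sin(3t) + 2e^(-4t)cos(3t)

Coefficient matrix A = [[-19, -6], [39, 11]].
Characteristic polynomial det(A - λI) = λ^2 + 8λ + 25 = 0.
Eigenvalues λ = -4 ± 3i (complex conjugate pair).
For λ=-4+3i: an eigenvector is (1,-3) - i(1,-2) = (1 - i, -3 + 2i).
A real fundamental pair from Re and Im of e^((-4+3i)t)v: X_1 = e^(-4t)(cos(3t)·(1,-3) + sin(3t)·(1,-2)), X_2 = e^(-4t)(sin(3t)·(1,-3) - cos(3t)·(1,-2)).
General solution: c_1X_1 + c_2X_2.
Applying x_1(0)=-4, x_2(0)=2 gives c_1=6, c_2=10.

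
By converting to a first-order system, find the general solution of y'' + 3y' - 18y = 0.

Let x_1 = y, x_2 = y'. Then x_1' = x_2 and x_2' = 18x_1 - 3x_2.
A = [[0,1],[18,-3]]; det(A-λI) = λ^2 + 3λ - 18.
Eigenvalues λ = 3, -6 with eigenvectors (1,3), (1,-6).

y(t) = K_1e^(3t) + K_2e^(-6t)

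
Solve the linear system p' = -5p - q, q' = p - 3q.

p(t) = -c_1e^(-4t) - c_2te^(-4t) - c_2e^(-4t), q(t) = c_1e^(-4t) + c_2te^(-4t) + 2c_2e^(-4t)

Coefficient matrix A = [[-5, -1], [1, -3]].
Characteristic polynomial det(A - λI) = λ^2 + 8λ + 16 = 0.
Single eigenvalue λ = -4 with algebraic multiplicity 2.
Eigenvector v = (-1,1); generalized eigenvector w with (A-λI)w=v is (-1,2).
General solution: e^(-4t)[c_1·v + c_2·(t·v + w)].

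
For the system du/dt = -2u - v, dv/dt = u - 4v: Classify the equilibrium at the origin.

A = [[-2,-1],[1,-4]]; det(A-λI) = λ^2 + 6λ + 9.
repeated λ = -3 with a single eigenvector.

stable improper node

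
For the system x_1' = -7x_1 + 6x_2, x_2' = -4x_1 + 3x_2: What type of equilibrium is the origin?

stable node

A = [[-7,6],[-4,3]]; det(A-λI) = λ^2 + 4λ + 3.
λ = -3, -1: both negative.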